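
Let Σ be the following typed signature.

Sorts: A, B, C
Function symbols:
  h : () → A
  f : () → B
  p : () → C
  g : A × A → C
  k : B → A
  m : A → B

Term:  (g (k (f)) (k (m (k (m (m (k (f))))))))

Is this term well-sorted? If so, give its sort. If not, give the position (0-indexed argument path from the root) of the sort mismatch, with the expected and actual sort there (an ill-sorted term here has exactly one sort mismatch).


    (f) : B
  (k (f)) : A
              (f) : B
            (k (f)) : A
          (m (k (f))) : B
        (m (m (k (f)))) : ✗ arg 0 at [1, 0, 0, 0, 0] has sort B, expected A

ill-sorted at position [1, 0, 0, 0, 0]: expected A, got B


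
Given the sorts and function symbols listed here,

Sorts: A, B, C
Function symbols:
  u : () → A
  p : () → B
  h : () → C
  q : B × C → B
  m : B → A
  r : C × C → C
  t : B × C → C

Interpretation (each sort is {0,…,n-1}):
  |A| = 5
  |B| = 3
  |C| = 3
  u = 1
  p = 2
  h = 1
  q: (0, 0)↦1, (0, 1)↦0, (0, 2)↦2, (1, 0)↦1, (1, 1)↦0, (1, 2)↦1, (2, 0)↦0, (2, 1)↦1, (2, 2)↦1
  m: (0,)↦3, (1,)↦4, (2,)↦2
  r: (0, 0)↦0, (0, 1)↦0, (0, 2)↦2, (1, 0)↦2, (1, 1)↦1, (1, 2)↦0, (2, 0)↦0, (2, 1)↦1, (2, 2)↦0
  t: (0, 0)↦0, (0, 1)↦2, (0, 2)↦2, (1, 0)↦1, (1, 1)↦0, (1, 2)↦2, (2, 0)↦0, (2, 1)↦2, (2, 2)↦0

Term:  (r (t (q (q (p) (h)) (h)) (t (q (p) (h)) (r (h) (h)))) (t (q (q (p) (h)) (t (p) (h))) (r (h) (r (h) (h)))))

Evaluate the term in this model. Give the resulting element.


  p = 2
  h = 1
  (q (p) (h)) = q(2, 1) = 1
  h = 1
  (q (q (p) (h)) (h)) = q(1, 1) = 0
  p = 2
  h = 1
  (q (p) (h)) = q(2, 1) = 1
  h = 1
  h = 1
  (r (h) (h)) = r(1, 1) = 1
  (t (q (p) (h)) (r (h) (h))) = t(1, 1) = 0
  (t (q (q (p) (h)) (h)) (t (q (p) (h)) (r (h) (h)))) = t(0, 0) = 0
  p = 2
  h = 1
  (q (p) (h)) = q(2, 1) = 1
  p = 2
  h = 1
  (t (p) (h)) = t(2, 1) = 2
  (q (q (p) (h)) (t (p) (h))) = q(1, 2) = 1
  h = 1
  h = 1
  h = 1
  (r (h) (h)) = r(1, 1) = 1
  (r (h) (r (h) (h))) = r(1, 1) = 1
  (t (q (q (p) (h)) (t (p) (h))) (r (h) (r (h) (h)))) = t(1, 1) = 0
  (r (t (q (q (p) (h)) (h)) (t (q (p) (h)) (r (h) (h)))) (t (q (q (p) (h)) (t (p) (h))) (r (h) (r (h) (h))))) = r(0, 0) = 0

value = 0


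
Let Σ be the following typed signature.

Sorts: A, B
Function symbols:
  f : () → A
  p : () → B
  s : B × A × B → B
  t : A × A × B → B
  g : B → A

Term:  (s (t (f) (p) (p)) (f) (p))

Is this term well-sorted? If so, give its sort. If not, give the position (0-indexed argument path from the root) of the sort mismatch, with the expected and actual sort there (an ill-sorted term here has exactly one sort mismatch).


ill-sorted at position [0, 1]: expected A, got B

    (f) : A
    (p) : B
    (p) : B
  (t (f) (p) (p)) : ✗ arg 1 at [0, 1] has sort B, expected A
  (f) : A
  (p) : B


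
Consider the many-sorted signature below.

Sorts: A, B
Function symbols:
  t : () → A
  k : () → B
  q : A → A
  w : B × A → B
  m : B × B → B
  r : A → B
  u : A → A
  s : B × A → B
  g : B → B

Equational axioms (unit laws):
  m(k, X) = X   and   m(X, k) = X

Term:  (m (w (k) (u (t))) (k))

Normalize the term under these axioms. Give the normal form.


1. (m (w (k) (u (t))) (k))  →  (w (k) (u (t)))

normal form = (w (k) (u (t)))


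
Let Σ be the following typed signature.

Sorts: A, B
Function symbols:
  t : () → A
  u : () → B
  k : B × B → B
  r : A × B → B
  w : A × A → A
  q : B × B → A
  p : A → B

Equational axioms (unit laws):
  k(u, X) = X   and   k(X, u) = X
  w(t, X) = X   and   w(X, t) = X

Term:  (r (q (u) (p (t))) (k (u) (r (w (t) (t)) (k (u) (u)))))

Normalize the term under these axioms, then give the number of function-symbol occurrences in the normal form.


size = 8

1. (r (q (u) (p (t))) (k (u) (r (w (t) (t)) (k (u) (u)))))  →  (r (q (u) (p (t))) (r (w (t) (t)) (k (u) (u))))
2. (r (q (u) (p (t))) (r (w (t) (t)) (k (u) (u))))  →  (r (q (u) (p (t))) (r (t) (k (u) (u))))
3. (r (q (u) (p (t))) (r (t) (k (u) (u))))  →  (r (q (u) (p (t))) (r (t) (u)))
normal form: (r (q (u) (p (t))) (r (t) (u)))


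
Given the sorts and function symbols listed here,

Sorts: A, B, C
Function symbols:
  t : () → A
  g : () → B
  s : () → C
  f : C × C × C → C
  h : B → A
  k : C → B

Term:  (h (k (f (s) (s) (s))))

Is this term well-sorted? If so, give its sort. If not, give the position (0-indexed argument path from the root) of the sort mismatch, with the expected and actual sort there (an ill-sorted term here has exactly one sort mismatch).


      (s) : C
      (s) : C
      (s) : C
    (f (s) (s) (s)) : C
  (k (f (s) (s) (s))) : B
(h (k (f (s) (s) (s)))) : A

well-sorted; sort = A


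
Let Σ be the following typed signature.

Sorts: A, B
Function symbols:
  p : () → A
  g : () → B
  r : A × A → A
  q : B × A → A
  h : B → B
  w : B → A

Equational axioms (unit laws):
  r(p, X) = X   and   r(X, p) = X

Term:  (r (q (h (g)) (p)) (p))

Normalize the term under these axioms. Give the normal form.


1. (r (q (h (g)) (p)) (p))  →  (q (h (g)) (p))

normal form = (q (h (g)) (p))


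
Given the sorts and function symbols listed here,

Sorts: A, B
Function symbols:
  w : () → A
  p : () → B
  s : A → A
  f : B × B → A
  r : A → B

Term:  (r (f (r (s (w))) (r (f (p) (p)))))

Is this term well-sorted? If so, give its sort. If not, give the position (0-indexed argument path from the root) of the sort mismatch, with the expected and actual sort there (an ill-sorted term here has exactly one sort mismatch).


well-sorted; sort = B

        (w) : A
      (s (w)) : A
    (r (s (w))) : B
        (p) : B
        (p) : B
      (f (p) (p)) : A
    (r (f (p) (p))) : B
  (f (r (s (w))) (r (f (p) (p)))) : A
(r (f (r (s (w))) (r (f (p) (p))))) : B


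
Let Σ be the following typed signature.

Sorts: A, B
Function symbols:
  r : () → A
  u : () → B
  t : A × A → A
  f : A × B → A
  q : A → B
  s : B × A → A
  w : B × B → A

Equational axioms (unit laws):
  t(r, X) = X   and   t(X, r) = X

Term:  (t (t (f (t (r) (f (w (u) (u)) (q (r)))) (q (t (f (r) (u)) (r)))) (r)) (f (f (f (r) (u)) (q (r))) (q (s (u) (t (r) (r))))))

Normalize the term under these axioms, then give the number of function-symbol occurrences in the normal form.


1. (t (t (f (t (r) (f (w (u) (u)) (q (r)))) (q (t (f (r) (u)) (r)))) (r)) (f (f (f (r) (u)) (q (r))) (q (s (u) (t (r) (r))))))  →  (t (f (t (r) (f (w (u) (u)) (q (r)))) (q (t (f (r) (u)) (r)))) (f (f (f (r) (u)) (q (r))) (q (s (u) (t (r) (r))))))
2. (t (f (t (r) (f (w (u) (u)) (q (r)))) (q (t (f (r) (u)) (r)))) (f (f (f (r) (u)) (q (r))) (q (s (u) (t (r) (r))))))  →  (t (f (f (w (u) (u)) (q (r))) (q (t (f (r) (u)) (r)))) (f (f (f (r) (u)) (q (r))) (q (s (u) (t (r) (r))))))
3. (t (f (f (w (u) (u)) (q (r))) (q (t (f (r) (u)) (r)))) (f (f (f (r) (u)) (q (r))) (q (s (u) (t (r) (r))))))  →  (t (f (f (w (u) (u)) (q (r))) (q (f (r) (u)))) (f (f (f (r) (u)) (q (r))) (q (s (u) (t (r) (r))))))
4. (t (f (f (w (u) (u)) (q (r))) (q (f (r) (u)))) (f (f (f (r) (u)) (q (r))) (q (s (u) (t (r) (r))))))  →  (t (f (f (w (u) (u)) (q (r))) (q (f (r) (u)))) (f (f (f (r) (u)) (q (r))) (q (s (u) (r)))))
normal form: (t (f (f (w (u) (u)) (q (r))) (q (f (r) (u)))) (f (f (f (r) (u)) (q (r))) (q (s (u) (r)))))

size = 23


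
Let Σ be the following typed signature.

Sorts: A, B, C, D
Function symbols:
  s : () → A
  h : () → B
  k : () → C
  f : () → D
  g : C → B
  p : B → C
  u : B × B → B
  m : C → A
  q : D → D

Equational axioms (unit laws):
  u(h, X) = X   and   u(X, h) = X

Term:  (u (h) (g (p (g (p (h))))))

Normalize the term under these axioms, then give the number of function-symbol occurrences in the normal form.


1. (u (h) (g (p (g (p (h))))))  →  (g (p (g (p (h)))))
normal form: (g (p (g (p (h)))))

size = 5


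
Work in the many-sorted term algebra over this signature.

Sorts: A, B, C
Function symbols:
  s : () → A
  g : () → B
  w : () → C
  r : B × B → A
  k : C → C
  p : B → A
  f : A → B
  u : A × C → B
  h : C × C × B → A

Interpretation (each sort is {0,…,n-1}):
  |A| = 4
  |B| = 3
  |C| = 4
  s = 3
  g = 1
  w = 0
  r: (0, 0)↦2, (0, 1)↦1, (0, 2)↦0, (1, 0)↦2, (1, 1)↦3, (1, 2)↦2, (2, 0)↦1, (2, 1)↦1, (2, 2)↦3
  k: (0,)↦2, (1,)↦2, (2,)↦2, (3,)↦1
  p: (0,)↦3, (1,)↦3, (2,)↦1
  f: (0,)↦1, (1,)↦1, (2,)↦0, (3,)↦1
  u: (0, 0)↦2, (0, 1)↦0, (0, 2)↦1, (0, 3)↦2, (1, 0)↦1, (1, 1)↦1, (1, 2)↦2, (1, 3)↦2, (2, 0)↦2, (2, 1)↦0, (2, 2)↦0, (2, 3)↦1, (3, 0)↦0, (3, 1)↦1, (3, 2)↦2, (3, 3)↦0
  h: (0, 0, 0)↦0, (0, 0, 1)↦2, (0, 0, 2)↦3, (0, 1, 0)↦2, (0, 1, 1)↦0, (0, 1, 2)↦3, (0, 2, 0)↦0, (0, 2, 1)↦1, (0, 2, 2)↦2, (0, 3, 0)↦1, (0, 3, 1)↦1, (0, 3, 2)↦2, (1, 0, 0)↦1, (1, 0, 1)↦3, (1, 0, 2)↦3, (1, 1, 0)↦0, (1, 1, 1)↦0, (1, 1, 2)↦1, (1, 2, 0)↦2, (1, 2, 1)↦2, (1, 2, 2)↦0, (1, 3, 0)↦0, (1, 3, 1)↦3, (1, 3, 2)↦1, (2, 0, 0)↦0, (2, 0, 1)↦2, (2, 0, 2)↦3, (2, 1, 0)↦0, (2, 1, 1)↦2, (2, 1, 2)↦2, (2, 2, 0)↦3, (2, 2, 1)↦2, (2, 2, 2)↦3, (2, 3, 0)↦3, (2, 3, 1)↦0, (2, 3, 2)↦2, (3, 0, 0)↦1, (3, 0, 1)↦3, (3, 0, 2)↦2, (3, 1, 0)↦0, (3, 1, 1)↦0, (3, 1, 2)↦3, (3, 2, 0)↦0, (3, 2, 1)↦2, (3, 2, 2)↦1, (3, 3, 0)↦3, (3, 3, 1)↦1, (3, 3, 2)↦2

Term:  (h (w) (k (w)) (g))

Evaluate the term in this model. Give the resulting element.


  w = 0
  w = 0
  (k (w)) = k(0,) = 2
  g = 1
  (h (w) (k (w)) (g)) = h(0, 2, 1) = 1

value = 1


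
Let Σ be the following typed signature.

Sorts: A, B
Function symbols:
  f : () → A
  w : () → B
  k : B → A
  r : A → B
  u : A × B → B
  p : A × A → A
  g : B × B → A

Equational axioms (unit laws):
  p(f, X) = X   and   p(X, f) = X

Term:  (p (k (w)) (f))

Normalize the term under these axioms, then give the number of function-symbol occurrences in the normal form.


size = 2

1. (p (k (w)) (f))  →  (k (w))
normal form: (k (w))


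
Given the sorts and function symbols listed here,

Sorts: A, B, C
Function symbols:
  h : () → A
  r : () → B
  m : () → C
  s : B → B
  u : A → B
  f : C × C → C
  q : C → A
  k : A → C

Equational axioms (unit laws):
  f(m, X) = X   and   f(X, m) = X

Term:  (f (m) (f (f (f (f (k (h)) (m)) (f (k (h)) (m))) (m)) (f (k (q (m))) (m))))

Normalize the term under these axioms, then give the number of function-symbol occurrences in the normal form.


size = 9

1. (f (m) (f (f (f (f (k (h)) (m)) (f (k (h)) (m))) (m)) (f (k (q (m))) (m))))  →  (f (f (f (f (k (h)) (m)) (f (k (h)) (m))) (m)) (f (k (q (m))) (m)))
2. (f (f (f (f (k (h)) (m)) (f (k (h)) (m))) (m)) (f (k (q (m))) (m)))  →  (f (f (f (k (h)) (m)) (f (k (h)) (m))) (f (k (q (m))) (m)))
3. (f (f (f (k (h)) (m)) (f (k (h)) (m))) (f (k (q (m))) (m)))  →  (f (f (k (h)) (f (k (h)) (m))) (f (k (q (m))) (m)))
4. (f (f (k (h)) (f (k (h)) (m))) (f (k (q (m))) (m)))  →  (f (f (k (h)) (k (h))) (f (k (q (m))) (m)))
5. (f (f (k (h)) (k (h))) (f (k (q (m))) (m)))  →  (f (f (k (h)) (k (h))) (k (q (m))))
normal form: (f (f (k (h)) (k (h))) (k (q (m))))


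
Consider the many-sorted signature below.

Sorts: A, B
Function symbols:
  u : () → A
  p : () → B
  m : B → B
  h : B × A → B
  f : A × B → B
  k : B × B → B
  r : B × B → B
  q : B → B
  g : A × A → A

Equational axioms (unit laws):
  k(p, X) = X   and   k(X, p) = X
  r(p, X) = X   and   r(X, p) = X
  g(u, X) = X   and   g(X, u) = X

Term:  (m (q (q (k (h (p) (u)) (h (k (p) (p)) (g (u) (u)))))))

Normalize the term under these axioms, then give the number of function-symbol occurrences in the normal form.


size = 10

1. (m (q (q (k (h (p) (u)) (h (k (p) (p)) (g (u) (u)))))))  →  (m (q (q (k (h (p) (u)) (h (p) (g (u) (u)))))))
2. (m (q (q (k (h (p) (u)) (h (p) (g (u) (u)))))))  →  (m (q (q (k (h (p) (u)) (h (p) (u))))))
normal form: (m (q (q (k (h (p) (u)) (h (p) (u))))))


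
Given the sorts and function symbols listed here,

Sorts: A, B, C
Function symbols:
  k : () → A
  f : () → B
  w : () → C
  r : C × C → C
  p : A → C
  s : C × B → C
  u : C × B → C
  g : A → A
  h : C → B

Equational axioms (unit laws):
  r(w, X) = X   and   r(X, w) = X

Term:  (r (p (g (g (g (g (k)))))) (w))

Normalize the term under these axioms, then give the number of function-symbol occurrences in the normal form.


size = 6

1. (r (p (g (g (g (g (k)))))) (w))  →  (p (g (g (g (g (k))))))
normal form: (p (g (g (g (g (k))))))


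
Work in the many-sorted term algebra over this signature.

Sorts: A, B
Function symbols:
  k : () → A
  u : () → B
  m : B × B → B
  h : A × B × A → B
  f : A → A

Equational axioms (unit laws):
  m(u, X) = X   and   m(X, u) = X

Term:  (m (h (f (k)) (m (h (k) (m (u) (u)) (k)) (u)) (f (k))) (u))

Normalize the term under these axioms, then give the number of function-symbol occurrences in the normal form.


size = 9

1. (m (h (f (k)) (m (h (k) (m (u) (u)) (k)) (u)) (f (k))) (u))  →  (h (f (k)) (m (h (k) (m (u) (u)) (k)) (u)) (f (k)))
2. (h (f (k)) (m (h (k) (m (u) (u)) (k)) (u)) (f (k)))  →  (h (f (k)) (h (k) (m (u) (u)) (k)) (f (k)))
3. (h (f (k)) (h (k) (m (u) (u)) (k)) (f (k)))  →  (h (f (k)) (h (k) (u) (k)) (f (k)))
normal form: (h (f (k)) (h (k) (u) (k)) (f (k)))


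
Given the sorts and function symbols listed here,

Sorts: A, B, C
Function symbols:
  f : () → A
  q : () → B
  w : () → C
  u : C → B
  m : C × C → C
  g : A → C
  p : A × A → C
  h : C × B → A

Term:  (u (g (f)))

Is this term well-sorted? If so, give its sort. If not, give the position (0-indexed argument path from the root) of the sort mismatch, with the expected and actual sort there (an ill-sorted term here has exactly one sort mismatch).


    (f) : A
  (g (f)) : C
(u (g (f))) : B

well-sorted; sort = B


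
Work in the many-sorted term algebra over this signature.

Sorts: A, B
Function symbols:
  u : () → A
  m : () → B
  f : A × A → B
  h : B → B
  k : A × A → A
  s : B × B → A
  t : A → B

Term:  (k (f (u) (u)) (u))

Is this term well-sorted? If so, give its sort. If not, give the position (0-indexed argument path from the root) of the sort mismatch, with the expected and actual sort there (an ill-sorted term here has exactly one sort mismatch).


    (u) : A
    (u) : A
  (f (u) (u)) : B
  (u) : A
(k (f (u) (u)) (u)) : ✗ arg 0 at [0] has sort B, expected A

ill-sorted at position [0]: expected A, got B


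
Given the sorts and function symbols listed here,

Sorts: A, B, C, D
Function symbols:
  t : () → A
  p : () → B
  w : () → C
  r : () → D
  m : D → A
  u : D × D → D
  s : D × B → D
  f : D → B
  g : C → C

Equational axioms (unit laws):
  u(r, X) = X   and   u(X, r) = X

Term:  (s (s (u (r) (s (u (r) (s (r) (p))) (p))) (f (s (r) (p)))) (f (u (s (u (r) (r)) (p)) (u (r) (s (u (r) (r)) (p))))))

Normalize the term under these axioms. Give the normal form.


normal form = (s (s (s (s (r) (p)) (p)) (f (s (r) (p)))) (f (u (s (r) (p)) (s (r) (p)))))

1. (s (s (u (r) (s (u (r) (s (r) (p))) (p))) (f (s (r) (p)))) (f (u (s (u (r) (r)) (p)) (u (r) (s (u (r) (r)) (p))))))  →  (s (s (s (u (r) (s (r) (p))) (p)) (f (s (r) (p)))) (f (u (s (u (r) (r)) (p)) (u (r) (s (u (r) (r)) (p))))))
2. (s (s (s (u (r) (s (r) (p))) (p)) (f (s (r) (p)))) (f (u (s (u (r) (r)) (p)) (u (r) (s (u (r) (r)) (p))))))  →  (s (s (s (s (r) (p)) (p)) (f (s (r) (p)))) (f (u (s (u (r) (r)) (p)) (u (r) (s (u (r) (r)) (p))))))
3. (s (s (s (s (r) (p)) (p)) (f (s (r) (p)))) (f (u (s (u (r) (r)) (p)) (u (r) (s (u (r) (r)) (p))))))  →  (s (s (s (s (r) (p)) (p)) (f (s (r) (p)))) (f (u (s (r) (p)) (u (r) (s (u (r) (r)) (p))))))
4. (s (s (s (s (r) (p)) (p)) (f (s (r) (p)))) (f (u (s (r) (p)) (u (r) (s (u (r) (r)) (p))))))  →  (s (s (s (s (r) (p)) (p)) (f (s (r) (p)))) (f (u (s (r) (p)) (s (u (r) (r)) (p)))))
5. (s (s (s (s (r) (p)) (p)) (f (s (r) (p)))) (f (u (s (r) (p)) (s (u (r) (r)) (p)))))  →  (s (s (s (s (r) (p)) (p)) (f (s (r) (p)))) (f (u (s (r) (p)) (s (r) (p)))))


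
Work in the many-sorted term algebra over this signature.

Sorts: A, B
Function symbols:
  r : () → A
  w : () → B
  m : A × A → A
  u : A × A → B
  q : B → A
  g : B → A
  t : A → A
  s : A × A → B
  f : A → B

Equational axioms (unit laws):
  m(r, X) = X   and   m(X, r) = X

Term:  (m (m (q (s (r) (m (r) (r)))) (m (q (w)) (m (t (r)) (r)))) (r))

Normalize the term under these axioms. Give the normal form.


1. (m (m (q (s (r) (m (r) (r)))) (m (q (w)) (m (t (r)) (r)))) (r))  →  (m (q (s (r) (m (r) (r)))) (m (q (w)) (m (t (r)) (r))))
2. (m (q (s (r) (m (r) (r)))) (m (q (w)) (m (t (r)) (r))))  →  (m (q (s (r) (r))) (m (q (w)) (m (t (r)) (r))))
3. (m (q (s (r) (r))) (m (q (w)) (m (t (r)) (r))))  →  (m (q (s (r) (r))) (m (q (w)) (t (r))))

normal form = (m (q (s (r) (r))) (m (q (w)) (t (r))))


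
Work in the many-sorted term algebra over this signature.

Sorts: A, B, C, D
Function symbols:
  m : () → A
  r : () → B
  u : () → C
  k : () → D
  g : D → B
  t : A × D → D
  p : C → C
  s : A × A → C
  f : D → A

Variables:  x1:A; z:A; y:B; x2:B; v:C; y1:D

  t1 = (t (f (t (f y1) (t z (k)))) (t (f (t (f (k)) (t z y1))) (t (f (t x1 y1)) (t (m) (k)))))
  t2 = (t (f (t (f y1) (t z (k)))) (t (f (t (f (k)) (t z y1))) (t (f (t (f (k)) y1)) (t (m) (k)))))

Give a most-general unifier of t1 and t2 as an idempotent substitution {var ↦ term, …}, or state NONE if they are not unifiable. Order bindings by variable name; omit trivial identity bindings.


{x1 ↦ (f (k))}


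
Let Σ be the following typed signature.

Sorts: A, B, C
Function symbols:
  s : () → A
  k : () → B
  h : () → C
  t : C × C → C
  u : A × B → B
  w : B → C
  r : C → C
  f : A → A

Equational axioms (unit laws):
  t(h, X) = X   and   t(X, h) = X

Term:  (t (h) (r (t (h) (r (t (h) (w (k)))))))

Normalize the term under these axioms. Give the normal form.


1. (t (h) (r (t (h) (r (t (h) (w (k)))))))  →  (r (t (h) (r (t (h) (w (k))))))
2. (r (t (h) (r (t (h) (w (k))))))  →  (r (r (t (h) (w (k)))))
3. (r (r (t (h) (w (k)))))  →  (r (r (w (k))))

normal form = (r (r (w (k))))


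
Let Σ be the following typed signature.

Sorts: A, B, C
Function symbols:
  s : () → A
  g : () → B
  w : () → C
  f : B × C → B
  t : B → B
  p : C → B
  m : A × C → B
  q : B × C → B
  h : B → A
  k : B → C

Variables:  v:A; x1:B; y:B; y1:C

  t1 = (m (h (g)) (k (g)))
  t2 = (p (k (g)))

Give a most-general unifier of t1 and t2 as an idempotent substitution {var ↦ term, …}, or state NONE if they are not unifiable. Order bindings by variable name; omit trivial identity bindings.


head clash or occurs-check failure — not unifiable

NONE (not unifiable)


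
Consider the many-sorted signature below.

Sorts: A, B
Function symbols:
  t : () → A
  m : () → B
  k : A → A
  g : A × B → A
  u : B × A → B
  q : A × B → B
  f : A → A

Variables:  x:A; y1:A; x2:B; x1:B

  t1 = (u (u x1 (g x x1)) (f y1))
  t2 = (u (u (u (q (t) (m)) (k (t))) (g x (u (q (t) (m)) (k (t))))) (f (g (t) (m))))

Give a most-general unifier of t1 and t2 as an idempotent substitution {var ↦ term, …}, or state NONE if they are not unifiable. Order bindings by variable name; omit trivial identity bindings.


{x1 ↦ (u (q (t) (m)) (k (t))), y1 ↦ (g (t) (m))}


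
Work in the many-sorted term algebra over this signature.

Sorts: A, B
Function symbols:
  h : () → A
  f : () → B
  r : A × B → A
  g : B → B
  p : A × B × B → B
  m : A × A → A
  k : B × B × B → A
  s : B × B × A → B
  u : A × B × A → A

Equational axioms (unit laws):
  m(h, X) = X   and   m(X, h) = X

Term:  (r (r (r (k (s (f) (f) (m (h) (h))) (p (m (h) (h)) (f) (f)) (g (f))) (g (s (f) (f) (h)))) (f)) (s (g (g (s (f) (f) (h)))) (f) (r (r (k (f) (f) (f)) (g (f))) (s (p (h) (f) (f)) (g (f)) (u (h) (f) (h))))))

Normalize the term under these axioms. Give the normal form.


normal form = (r (r (r (k (s (f) (f) (h)) (p (h) (f) (f)) (g (f))) (g (s (f) (f) (h)))) (f)) (s (g (g (s (f) (f) (h)))) (f) (r (r (k (f) (f) (f)) (g (f))) (s (p (h) (f) (f)) (g (f)) (u (h) (f) (h))))))

1. (r (r (r (k (s (f) (f) (m (h) (h))) (p (m (h) (h)) (f) (f)) (g (f))) (g (s (f) (f) (h)))) (f)) (s (g (g (s (f) (f) (h)))) (f) (r (r (k (f) (f) (f)) (g (f))) (s (p (h) (f) (f)) (g (f)) (u (h) (f) (h))))))  →  (r (r (r (k (s (f) (f) (h)) (p (m (h) (h)) (f) (f)) (g (f))) (g (s (f) (f) (h)))) (f)) (s (g (g (s (f) (f) (h)))) (f) (r (r (k (f) (f) (f)) (g (f))) (s (p (h) (f) (f)) (g (f)) (u (h) (f) (h))))))
2. (r (r (r (k (s (f) (f) (h)) (p (m (h) (h)) (f) (f)) (g (f))) (g (s (f) (f) (h)))) (f)) (s (g (g (s (f) (f) (h)))) (f) (r (r (k (f) (f) (f)) (g (f))) (s (p (h) (f) (f)) (g (f)) (u (h) (f) (h))))))  →  (r (r (r (k (s (f) (f) (h)) (p (h) (f) (f)) (g (f))) (g (s (f) (f) (h)))) (f)) (s (g (g (s (f) (f) (h)))) (f) (r (r (k (f) (f) (f)) (g (f))) (s (p (h) (f) (f)) (g (f)) (u (h) (f) (h))))))


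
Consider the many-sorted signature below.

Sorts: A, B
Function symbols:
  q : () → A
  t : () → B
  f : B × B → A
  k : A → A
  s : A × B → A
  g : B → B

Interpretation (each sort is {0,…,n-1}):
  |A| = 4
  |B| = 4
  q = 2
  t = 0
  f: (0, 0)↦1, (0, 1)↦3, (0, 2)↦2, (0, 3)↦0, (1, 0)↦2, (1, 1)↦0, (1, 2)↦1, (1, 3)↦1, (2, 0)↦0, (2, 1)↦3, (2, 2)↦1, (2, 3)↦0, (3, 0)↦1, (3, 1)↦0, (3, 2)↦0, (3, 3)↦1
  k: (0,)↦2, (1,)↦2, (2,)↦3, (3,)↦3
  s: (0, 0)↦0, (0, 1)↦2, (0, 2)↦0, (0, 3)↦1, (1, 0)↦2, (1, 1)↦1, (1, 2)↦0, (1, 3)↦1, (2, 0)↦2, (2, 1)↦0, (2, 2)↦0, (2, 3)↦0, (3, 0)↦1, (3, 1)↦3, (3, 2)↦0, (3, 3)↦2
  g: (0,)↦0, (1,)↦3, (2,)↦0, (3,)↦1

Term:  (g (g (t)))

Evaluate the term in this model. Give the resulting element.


  t = 0
  (g (t)) = g(0,) = 0
  (g (g (t))) = g(0,) = 0

value = 0


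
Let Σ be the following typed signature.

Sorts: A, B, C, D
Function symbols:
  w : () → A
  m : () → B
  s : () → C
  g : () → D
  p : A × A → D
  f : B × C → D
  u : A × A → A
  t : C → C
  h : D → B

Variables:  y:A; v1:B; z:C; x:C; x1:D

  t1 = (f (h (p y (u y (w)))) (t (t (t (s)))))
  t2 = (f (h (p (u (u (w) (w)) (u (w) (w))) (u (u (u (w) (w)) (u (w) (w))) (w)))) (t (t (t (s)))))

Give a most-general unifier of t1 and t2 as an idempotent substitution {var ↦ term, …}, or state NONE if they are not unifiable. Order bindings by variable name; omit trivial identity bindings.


{y ↦ (u (u (w) (w)) (u (w) (w)))}


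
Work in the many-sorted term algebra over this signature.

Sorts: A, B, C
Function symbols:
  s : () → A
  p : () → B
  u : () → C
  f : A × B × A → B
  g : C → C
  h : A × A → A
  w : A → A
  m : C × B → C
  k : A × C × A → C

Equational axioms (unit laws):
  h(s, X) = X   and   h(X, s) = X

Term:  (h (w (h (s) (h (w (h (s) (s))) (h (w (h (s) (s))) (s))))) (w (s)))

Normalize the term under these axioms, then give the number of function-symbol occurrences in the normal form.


size = 9

1. (h (w (h (s) (h (w (h (s) (s))) (h (w (h (s) (s))) (s))))) (w (s)))  →  (h (w (h (w (h (s) (s))) (h (w (h (s) (s))) (s)))) (w (s)))
2. (h (w (h (w (h (s) (s))) (h (w (h (s) (s))) (s)))) (w (s)))  →  (h (w (h (w (s)) (h (w (h (s) (s))) (s)))) (w (s)))
3. (h (w (h (w (s)) (h (w (h (s) (s))) (s)))) (w (s)))  →  (h (w (h (w (s)) (w (h (s) (s))))) (w (s)))
4. (h (w (h (w (s)) (w (h (s) (s))))) (w (s)))  →  (h (w (h (w (s)) (w (s)))) (w (s)))
normal form: (h (w (h (w (s)) (w (s)))) (w (s)))


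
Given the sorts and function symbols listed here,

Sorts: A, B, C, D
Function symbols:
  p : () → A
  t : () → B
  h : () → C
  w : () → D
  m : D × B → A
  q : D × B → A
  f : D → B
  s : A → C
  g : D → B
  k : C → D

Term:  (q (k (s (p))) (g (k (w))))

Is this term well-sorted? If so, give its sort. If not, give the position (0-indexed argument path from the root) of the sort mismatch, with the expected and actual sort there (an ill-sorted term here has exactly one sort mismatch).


      (p) : A
    (s (p)) : C
  (k (s (p))) : D
      (w) : D
    (k (w)) : ✗ arg 0 at [1, 0, 0] has sort D, expected C

ill-sorted at position [1, 0, 0]: expected C, got D


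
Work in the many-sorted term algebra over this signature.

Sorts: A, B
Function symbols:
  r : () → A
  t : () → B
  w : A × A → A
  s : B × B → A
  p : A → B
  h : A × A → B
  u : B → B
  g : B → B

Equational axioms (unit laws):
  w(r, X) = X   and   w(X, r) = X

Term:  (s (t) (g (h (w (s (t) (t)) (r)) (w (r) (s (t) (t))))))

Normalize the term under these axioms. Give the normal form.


1. (s (t) (g (h (w (s (t) (t)) (r)) (w (r) (s (t) (t))))))  →  (s (t) (g (h (s (t) (t)) (w (r) (s (t) (t))))))
2. (s (t) (g (h (s (t) (t)) (w (r) (s (t) (t))))))  →  (s (t) (g (h (s (t) (t)) (s (t) (t)))))

normal form = (s (t) (g (h (s (t) (t)) (s (t) (t)))))


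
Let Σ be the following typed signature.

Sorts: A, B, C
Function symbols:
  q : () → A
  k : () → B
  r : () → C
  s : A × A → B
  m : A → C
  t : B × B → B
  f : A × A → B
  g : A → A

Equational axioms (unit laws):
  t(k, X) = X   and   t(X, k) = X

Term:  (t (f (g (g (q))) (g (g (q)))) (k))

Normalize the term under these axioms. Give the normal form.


1. (t (f (g (g (q))) (g (g (q)))) (k))  →  (f (g (g (q))) (g (g (q))))

normal form = (f (g (g (q))) (g (g (q))))


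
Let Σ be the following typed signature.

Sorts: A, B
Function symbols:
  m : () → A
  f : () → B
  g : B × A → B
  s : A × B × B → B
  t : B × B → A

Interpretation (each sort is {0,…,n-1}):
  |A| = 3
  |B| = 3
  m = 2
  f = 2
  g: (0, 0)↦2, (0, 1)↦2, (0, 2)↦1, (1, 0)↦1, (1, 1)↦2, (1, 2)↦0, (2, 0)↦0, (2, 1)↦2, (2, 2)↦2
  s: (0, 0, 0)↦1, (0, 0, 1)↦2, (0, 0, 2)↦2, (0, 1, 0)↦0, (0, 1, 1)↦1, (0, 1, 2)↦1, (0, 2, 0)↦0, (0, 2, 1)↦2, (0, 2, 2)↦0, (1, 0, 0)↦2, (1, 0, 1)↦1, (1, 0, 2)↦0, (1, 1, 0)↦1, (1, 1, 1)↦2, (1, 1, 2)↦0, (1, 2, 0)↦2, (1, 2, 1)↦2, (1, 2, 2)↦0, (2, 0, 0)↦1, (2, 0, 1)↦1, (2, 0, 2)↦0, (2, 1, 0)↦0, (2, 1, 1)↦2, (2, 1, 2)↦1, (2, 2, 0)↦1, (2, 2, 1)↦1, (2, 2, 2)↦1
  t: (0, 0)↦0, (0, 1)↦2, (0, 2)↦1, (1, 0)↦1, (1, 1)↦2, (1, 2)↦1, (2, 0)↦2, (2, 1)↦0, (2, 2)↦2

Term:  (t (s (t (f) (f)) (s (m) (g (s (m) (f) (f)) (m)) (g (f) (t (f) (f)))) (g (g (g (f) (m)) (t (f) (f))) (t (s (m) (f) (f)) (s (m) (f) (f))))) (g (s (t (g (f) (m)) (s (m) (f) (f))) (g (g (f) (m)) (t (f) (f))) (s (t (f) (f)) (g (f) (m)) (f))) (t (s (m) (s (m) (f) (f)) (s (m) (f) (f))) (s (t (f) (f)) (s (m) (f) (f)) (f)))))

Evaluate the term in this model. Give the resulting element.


value = 0

  f = 2
  f = 2
  (t (f) (f)) = t(2, 2) = 2
  m = 2
  m = 2
  f = 2
  f = 2
  (s (m) (f) (f)) = s(2, 2, 2) = 1
  m = 2
  (g (s (m) (f) (f)) (m)) = g(1, 2) = 0
  f = 2
  f = 2
  f = 2
  (t (f) (f)) = t(2, 2) = 2
  (g (f) (t (f) (f))) = g(2, 2) = 2
  (s (m) (g (s (m) (f) (f)) (m)) (g (f) (t (f) (f)))) = s(2, 0, 2) = 0
  f = 2
  m = 2
  (g (f) (m)) = g(2, 2) = 2
  f = 2
  f = 2
  (t (f) (f)) = t(2, 2) = 2
  (g (g (f) (m)) (t (f) (f))) = g(2, 2) = 2
  m = 2
  f = 2
  f = 2
  (s (m) (f) (f)) = s(2, 2, 2) = 1
  m = 2
  f = 2
  f = 2
  (s (m) (f) (f)) = s(2, 2, 2) = 1
  (t (s (m) (f) (f)) (s (m) (f) (f))) = t(1, 1) = 2
  (g (g (g (f) (m)) (t (f) (f))) (t (s (m) (f) (f)) (s (m) (f) (f)))) = g(2, 2) = 2
  (s (t (f) (f)) (s (m) (g (s (m) (f) (f)) (m)) (g (f) (t (f) (f)))) (g (g (g (f) (m)) (t (f) (f))) (t (s (m) (f) (f)) (s (m) (f) (f))))) = s(2, 0, 2) = 0
  f = 2
  m = 2
  (g (f) (m)) = g(2, 2) = 2
  m = 2
  f = 2
  f = 2
  (s (m) (f) (f)) = s(2, 2, 2) = 1
  (t (g (f) (m)) (s (m) (f) (f))) = t(2, 1) = 0
  f = 2
  m = 2
  (g (f) (m)) = g(2, 2) = 2
  f = 2
  f = 2
  (t (f) (f)) = t(2, 2) = 2
  (g (g (f) (m)) (t (f) (f))) = g(2, 2) = 2
  f = 2
  f = 2
  (t (f) (f)) = t(2, 2) = 2
  f = 2
  m = 2
  (g (f) (m)) = g(2, 2) = 2
  f = 2
  (s (t (f) (f)) (g (f) (m)) (f)) = s(2, 2, 2) = 1
  (s (t (g (f) (m)) (s (m) (f) (f))) (g (g (f) (m)) (t (f) (f))) (s (t (f) (f)) (g (f) (m)) (f))) = s(0, 2, 1) = 2
  m = 2
  m = 2
  f = 2
  f = 2
  (s (m) (f) (f)) = s(2, 2, 2) = 1
  m = 2
  f = 2
  f = 2
  (s (m) (f) (f)) = s(2, 2, 2) = 1
  (s (m) (s (m) (f) (f)) (s (m) (f) (f))) = s(2, 1, 1) = 2
  f = 2
  f = 2
  (t (f) (f)) = t(2, 2) = 2
  m = 2
  f = 2
  f = 2
  (s (m) (f) (f)) = s(2, 2, 2) = 1
  f = 2
  (s (t (f) (f)) (s (m) (f) (f)) (f)) = s(2, 1, 2) = 1
  (t (s (m) (s (m) (f) (f)) (s (m) (f) (f))) (s (t (f) (f)) (s (m) (f) (f)) (f))) = t(2, 1) = 0
  (g (s (t (g (f) (m)) (s (m) (f) (f))) (g (g (f) (m)) (t (f) (f))) (s (t (f) (f)) (g (f) (m)) (f))) (t (s (m) (s (m) (f) (f)) (s (m) (f) (f))) (s (t (f) (f)) (s (m) (f) (f)) (f)))) = g(2, 0) = 0
  (t (s (t (f) (f)) (s (m) (g (s (m) (f) (f)) (m)) (g (f) (t (f) (f)))) (g (g (g (f) (m)) (t (f) (f))) (t (s (m) (f) (f)) (s (m) (f) (f))))) (g (s (t (g (f) (m)) (s (m) (f) (f))) (g (g (f) (m)) (t (f) (f))) (s (t (f) (f)) (g (f) (m)) (f))) (t (s (m) (s (m) (f) (f)) (s (m) (f) (f))) (s (t (f) (f)) (s (m) (f) (f)) (f))))) = t(0, 0) = 0


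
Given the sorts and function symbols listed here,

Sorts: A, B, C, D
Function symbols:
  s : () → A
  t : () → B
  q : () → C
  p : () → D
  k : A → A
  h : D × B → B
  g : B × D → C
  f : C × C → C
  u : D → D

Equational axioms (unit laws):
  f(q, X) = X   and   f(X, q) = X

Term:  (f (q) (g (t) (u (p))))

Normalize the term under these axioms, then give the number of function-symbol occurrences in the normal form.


size = 4

1. (f (q) (g (t) (u (p))))  →  (g (t) (u (p)))
normal form: (g (t) (u (p)))


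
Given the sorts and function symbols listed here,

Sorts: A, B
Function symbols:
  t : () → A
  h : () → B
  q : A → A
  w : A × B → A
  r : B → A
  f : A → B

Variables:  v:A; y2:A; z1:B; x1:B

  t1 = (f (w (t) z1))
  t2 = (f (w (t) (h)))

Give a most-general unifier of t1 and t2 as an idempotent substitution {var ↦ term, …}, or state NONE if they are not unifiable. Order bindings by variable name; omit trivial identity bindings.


{z1 ↦ (h)}


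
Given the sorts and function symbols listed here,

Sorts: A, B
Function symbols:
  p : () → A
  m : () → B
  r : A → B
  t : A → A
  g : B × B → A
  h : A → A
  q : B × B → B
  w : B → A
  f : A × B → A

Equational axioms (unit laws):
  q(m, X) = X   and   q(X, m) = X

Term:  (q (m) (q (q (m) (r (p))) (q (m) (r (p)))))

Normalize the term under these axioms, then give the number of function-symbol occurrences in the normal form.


size = 5

1. (q (m) (q (q (m) (r (p))) (q (m) (r (p)))))  →  (q (q (m) (r (p))) (q (m) (r (p))))
2. (q (q (m) (r (p))) (q (m) (r (p))))  →  (q (r (p)) (q (m) (r (p))))
3. (q (r (p)) (q (m) (r (p))))  →  (q (r (p)) (r (p)))
normal form: (q (r (p)) (r (p)))


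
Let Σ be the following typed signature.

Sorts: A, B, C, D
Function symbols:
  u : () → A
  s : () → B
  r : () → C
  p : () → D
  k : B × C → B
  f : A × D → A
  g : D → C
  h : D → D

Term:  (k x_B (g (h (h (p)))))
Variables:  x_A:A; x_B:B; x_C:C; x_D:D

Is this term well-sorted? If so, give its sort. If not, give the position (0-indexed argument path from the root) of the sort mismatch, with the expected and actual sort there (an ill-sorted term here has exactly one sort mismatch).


  x_B : B
        (p) : D
      (h (p)) : D
    (h (h (p))) : D
  (g (h (h (p)))) : C
(k x_B (g (h (h (p))))) : B

well-sorted; sort = B


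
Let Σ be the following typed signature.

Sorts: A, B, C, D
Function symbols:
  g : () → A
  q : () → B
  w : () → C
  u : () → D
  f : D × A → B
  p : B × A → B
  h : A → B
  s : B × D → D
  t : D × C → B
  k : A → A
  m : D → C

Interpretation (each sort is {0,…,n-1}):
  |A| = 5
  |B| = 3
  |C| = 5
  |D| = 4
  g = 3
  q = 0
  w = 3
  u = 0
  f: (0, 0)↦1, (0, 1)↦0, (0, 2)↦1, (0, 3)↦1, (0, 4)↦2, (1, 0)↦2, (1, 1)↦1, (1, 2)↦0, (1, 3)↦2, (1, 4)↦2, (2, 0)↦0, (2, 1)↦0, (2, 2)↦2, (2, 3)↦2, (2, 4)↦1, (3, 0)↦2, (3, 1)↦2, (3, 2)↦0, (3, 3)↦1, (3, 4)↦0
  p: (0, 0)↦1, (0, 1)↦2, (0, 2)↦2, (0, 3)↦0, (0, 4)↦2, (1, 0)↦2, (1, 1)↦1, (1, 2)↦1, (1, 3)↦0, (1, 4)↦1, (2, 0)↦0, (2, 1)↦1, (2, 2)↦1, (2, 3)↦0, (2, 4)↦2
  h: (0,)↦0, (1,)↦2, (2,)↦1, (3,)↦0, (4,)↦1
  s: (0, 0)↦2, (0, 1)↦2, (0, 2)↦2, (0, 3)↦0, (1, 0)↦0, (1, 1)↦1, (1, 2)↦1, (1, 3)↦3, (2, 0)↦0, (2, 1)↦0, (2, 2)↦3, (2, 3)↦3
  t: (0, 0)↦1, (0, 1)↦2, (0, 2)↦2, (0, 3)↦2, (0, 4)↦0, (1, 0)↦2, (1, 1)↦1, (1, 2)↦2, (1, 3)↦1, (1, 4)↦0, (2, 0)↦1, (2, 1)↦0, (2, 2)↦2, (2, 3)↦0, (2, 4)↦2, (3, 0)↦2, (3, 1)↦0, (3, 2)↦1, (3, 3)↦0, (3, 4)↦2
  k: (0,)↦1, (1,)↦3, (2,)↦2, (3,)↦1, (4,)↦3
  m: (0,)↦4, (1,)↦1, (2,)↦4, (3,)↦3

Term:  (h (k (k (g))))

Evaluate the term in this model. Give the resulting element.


  g = 3
  (k (g)) = k(3,) = 1
  (k (k (g))) = k(1,) = 3
  (h (k (k (g)))) = h(3,) = 0

value = 0


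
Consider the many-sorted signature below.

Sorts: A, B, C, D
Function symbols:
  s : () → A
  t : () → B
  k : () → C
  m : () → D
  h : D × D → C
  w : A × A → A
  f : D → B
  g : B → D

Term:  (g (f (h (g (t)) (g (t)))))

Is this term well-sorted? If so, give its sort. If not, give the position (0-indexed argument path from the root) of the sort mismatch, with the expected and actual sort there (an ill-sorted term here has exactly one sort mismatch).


        (t) : B
      (g (t)) : D
        (t) : B
      (g (t)) : D
    (h (g (t)) (g (t))) : C
  (f (h (g (t)) (g (t)))) : ✗ arg 0 at [0, 0] has sort C, expected D

ill-sorted at position [0, 0]: expected D, got C


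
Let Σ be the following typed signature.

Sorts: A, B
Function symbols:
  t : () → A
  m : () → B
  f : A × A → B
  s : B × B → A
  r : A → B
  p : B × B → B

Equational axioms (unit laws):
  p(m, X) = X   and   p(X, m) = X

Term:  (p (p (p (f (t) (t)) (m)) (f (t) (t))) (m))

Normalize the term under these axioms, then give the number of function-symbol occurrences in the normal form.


1. (p (p (p (f (t) (t)) (m)) (f (t) (t))) (m))  →  (p (p (f (t) (t)) (m)) (f (t) (t)))
2. (p (p (f (t) (t)) (m)) (f (t) (t)))  →  (p (f (t) (t)) (f (t) (t)))
normal form: (p (f (t) (t)) (f (t) (t)))

size = 7


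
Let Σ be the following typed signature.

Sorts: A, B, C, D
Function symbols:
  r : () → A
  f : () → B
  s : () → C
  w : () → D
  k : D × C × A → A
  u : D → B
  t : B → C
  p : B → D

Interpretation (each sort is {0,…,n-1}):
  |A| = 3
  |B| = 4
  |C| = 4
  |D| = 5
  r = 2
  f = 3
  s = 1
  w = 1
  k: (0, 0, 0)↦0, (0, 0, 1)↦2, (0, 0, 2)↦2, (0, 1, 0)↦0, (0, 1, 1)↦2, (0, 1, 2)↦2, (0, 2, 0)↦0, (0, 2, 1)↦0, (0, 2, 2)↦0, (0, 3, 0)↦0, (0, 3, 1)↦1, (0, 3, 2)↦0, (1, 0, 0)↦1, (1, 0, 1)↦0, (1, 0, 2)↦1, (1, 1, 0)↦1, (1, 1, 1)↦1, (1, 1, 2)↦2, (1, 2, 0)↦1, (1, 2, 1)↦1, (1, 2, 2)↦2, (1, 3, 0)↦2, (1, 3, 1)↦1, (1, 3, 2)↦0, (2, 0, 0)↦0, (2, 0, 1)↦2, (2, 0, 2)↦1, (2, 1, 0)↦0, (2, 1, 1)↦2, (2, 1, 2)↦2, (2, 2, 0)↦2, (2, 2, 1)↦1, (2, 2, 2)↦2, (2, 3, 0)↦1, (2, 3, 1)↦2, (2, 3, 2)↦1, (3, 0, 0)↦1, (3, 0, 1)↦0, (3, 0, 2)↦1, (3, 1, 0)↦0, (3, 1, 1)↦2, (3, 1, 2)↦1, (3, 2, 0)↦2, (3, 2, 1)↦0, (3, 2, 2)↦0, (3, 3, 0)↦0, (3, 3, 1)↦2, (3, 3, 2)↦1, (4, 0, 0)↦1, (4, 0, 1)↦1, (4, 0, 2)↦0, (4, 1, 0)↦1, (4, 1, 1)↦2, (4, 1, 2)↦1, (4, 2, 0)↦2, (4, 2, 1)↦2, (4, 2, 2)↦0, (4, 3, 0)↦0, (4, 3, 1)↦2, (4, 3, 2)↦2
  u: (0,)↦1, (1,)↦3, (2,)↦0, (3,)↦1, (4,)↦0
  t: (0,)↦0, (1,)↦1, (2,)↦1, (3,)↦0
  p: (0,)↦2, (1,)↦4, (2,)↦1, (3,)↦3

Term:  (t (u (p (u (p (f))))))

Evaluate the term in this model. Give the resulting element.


  f = 3
  (p (f)) = p(3,) = 3
  (u (p (f))) = u(3,) = 1
  (p (u (p (f)))) = p(1,) = 4
  (u (p (u (p (f))))) = u(4,) = 0
  (t (u (p (u (p (f)))))) = t(0,) = 0

value = 0


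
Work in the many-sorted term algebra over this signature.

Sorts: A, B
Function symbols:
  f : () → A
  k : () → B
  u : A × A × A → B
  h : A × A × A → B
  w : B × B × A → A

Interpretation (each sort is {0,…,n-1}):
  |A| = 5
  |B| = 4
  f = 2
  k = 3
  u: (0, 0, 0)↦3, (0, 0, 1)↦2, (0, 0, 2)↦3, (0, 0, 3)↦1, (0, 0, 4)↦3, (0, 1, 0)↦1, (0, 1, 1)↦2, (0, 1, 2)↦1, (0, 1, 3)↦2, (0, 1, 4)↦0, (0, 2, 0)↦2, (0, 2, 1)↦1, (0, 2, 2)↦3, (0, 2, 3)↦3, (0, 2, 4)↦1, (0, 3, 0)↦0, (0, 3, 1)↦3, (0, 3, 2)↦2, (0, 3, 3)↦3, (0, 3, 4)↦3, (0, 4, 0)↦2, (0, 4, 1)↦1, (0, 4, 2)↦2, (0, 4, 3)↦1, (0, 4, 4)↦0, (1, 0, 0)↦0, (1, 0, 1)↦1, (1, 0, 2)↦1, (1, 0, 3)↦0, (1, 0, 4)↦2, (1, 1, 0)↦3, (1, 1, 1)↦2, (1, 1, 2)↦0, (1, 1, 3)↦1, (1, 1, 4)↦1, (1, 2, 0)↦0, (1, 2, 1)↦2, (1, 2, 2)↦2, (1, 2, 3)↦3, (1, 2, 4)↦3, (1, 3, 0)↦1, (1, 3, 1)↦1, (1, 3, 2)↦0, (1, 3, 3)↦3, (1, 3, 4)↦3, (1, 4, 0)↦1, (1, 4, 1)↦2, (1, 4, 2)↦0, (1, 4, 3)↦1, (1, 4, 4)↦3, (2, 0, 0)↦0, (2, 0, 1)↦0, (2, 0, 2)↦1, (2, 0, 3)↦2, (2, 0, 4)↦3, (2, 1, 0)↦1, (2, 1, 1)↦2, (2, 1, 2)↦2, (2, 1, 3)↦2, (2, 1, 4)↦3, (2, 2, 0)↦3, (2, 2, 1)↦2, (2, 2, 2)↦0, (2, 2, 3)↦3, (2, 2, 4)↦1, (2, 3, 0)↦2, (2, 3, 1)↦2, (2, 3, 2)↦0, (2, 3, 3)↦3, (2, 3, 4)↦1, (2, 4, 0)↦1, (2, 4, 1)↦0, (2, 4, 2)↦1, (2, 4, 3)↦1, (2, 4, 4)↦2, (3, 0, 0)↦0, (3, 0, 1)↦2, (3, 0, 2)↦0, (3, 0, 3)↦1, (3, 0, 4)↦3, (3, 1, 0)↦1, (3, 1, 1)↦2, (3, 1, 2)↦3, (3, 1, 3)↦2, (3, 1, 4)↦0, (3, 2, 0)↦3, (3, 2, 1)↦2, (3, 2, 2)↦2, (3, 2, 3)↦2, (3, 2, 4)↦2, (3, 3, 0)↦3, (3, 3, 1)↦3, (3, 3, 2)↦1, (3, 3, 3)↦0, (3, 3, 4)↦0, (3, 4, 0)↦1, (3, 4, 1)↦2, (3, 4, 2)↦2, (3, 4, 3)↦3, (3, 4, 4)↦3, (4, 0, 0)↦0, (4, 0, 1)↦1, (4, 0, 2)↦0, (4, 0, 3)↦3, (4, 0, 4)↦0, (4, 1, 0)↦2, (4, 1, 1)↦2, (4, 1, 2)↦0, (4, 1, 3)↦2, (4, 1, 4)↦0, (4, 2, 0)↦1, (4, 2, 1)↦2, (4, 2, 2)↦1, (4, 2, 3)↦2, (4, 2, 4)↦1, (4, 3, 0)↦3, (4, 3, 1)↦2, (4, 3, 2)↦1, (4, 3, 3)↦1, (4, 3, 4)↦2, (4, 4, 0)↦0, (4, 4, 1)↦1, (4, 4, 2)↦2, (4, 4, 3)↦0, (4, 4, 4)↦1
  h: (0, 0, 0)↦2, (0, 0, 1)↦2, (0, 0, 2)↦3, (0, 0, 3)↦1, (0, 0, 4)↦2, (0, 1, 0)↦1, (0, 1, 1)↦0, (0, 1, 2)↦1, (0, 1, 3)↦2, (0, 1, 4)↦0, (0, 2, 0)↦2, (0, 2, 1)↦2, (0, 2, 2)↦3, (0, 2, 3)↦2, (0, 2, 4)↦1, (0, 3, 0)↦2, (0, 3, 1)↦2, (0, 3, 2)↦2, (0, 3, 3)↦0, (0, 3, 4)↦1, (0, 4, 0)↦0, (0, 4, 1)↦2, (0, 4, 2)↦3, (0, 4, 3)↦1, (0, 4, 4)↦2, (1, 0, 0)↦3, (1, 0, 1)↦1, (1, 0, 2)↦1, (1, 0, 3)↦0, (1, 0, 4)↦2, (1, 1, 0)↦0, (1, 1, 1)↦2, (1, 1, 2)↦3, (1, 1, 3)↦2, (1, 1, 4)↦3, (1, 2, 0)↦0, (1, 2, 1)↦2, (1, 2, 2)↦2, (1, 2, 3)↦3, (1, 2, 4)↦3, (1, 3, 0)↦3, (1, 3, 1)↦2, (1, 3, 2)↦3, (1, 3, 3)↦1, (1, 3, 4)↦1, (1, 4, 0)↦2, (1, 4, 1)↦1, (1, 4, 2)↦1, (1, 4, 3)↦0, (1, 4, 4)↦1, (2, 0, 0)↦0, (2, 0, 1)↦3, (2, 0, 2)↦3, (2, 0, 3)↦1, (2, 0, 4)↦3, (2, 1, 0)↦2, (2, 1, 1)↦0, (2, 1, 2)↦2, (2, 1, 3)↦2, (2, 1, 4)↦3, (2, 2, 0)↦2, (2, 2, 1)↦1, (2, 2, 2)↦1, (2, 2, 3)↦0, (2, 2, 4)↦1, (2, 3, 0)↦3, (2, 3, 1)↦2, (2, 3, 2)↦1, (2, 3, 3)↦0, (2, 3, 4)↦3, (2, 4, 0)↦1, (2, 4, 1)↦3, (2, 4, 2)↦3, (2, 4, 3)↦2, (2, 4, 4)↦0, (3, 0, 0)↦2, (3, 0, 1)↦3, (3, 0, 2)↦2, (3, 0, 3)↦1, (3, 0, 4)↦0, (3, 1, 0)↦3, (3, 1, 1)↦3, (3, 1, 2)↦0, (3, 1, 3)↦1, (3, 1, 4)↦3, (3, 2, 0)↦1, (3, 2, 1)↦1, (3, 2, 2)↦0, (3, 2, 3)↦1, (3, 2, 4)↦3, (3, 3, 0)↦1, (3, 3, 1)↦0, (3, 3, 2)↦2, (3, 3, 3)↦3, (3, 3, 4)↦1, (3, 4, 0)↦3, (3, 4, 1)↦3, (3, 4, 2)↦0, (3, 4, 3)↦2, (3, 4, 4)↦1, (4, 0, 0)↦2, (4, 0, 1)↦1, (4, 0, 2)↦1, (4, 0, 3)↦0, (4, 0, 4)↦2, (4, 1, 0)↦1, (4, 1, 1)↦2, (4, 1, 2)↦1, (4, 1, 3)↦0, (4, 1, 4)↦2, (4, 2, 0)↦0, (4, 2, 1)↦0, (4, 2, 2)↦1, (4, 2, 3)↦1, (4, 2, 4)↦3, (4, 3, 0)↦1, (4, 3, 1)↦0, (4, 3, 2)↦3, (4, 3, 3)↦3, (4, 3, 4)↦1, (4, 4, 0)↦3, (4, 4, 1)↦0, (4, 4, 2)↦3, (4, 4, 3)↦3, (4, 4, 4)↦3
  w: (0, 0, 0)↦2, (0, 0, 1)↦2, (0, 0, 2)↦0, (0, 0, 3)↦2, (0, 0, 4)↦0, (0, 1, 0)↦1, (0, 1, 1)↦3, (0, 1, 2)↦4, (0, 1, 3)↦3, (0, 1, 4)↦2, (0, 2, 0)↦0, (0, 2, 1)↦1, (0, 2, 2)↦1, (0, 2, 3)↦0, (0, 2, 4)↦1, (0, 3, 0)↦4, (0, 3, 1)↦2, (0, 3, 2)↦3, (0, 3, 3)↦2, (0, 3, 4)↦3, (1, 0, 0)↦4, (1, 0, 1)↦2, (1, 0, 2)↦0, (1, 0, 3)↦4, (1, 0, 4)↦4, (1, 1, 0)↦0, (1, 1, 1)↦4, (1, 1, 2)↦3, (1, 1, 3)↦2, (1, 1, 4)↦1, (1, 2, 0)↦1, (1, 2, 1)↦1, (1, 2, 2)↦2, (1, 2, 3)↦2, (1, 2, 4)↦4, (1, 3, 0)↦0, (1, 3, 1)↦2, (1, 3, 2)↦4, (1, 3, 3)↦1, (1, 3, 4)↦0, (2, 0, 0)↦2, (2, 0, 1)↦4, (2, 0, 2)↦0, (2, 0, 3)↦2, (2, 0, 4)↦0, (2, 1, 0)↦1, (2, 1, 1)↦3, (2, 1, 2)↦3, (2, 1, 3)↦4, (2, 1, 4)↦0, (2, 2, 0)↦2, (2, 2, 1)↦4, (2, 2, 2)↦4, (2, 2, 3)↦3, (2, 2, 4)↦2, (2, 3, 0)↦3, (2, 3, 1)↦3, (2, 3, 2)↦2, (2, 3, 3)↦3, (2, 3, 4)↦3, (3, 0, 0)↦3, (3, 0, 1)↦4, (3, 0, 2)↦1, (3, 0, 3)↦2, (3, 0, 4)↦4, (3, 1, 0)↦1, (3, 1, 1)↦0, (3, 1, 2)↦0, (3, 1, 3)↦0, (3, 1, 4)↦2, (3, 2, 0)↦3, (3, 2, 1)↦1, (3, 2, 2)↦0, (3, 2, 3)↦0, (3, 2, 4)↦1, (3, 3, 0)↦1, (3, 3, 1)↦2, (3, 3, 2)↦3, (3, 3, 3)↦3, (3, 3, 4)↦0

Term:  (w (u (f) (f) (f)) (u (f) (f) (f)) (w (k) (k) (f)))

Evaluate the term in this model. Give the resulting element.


  f = 2
  f = 2
  f = 2
  (u (f) (f) (f)) = u(2, 2, 2) = 0
  f = 2
  f = 2
  f = 2
  (u (f) (f) (f)) = u(2, 2, 2) = 0
  k = 3
  k = 3
  f = 2
  (w (k) (k) (f)) = w(3, 3, 2) = 3
  (w (u (f) (f) (f)) (u (f) (f) (f)) (w (k) (k) (f))) = w(0, 0, 3) = 2

value = 2
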